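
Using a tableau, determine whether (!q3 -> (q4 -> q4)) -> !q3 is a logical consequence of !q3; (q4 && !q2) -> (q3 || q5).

Yes

Initial set: {!q3; ((q4 && !q2) -> (q3 || q5)); !((!q3 -> (q4 -> q4)) -> !q3)}.
!((!q3 -> (q4 -> q4)) -> !q3): α-rule — add (!q3 -> (q4 -> q4)), !!q3.
× closes — contains both q3 and !q3.
All 1 branch closes.
Every branch closed, so the premises entail the conclusion.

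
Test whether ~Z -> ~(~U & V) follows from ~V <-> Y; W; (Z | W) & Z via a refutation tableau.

Initial set: {(~V <-> Y); W; ((Z | W) & Z); ~(~Z -> ~(~U & V))}.
((Z | W) & Z): α-rule — add (Z | W), Z.
~(~Z -> ~(~U & V)): α-rule — add ~Z, ~~(~U & V).
× closes — contains both Z and ~Z.
All 1 branch closes.
Every branch closed, so the premises entail the conclusion.

Yes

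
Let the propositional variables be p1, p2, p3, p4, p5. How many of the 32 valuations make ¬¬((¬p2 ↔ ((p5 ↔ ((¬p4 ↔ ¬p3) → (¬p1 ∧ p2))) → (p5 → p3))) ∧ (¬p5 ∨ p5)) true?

17

Initial set: {¬¬((¬p2 ↔ ((p5 ↔ ((¬p4 ↔ ¬p3) → (¬p1 ∧ p2))) → (p5 → p3))) ∧ (¬p5 ∨ p5))}.
¬¬((¬p2 ↔ ((p5 ↔ ((¬p4 ↔ ¬p3) → (¬p1 ∧ p2))) → (p5 → p3))) ∧ (¬p5 ∨ p5)): drop double negation, giving ((¬p2 ↔ ((p5 ↔ ((¬p4 ↔ ¬p3) → (¬p1 ∧ p2))) → (p5 → p3))) ∧ (¬p5 ∨ p5)).
((¬p2 ↔ ((p5 ↔ ((¬p4 ↔ ¬p3) → (¬p1 ∧ p2))) → (p5 → p3))) ∧ (¬p5 ∨ p5)): α-rule — add (¬p2 ↔ ((p5 ↔ ((¬p4 ↔ ¬p3) → (¬p1 ∧ p2))) → (p5 → p3))), (¬p5 ∨ p5).
(¬p2 ↔ ((p5 ↔ ((¬p4 ↔ ¬p3) → (¬p1 ∧ p2))) → (p5 → p3))): β-rule — branch into ¬p2, ((p5 ↔ ((¬p4 ↔ ¬p3) → (¬p1 ∧ p2))) → (p5 → p3))  //  ¬¬p2, ¬((p5 ↔ ((¬p4 ↔ ¬p3) → (¬p1 ∧ p2))) → (p5 → p3)).
  branch 1 (add ¬p2, ((p5 ↔ ((¬p4 ↔ ¬p3) → (¬p1 ∧ p2))) → (p5 → p3))):
    (¬p5 ∨ p5): β-rule — branch into ¬p5  //  p5.
      branch 1.1 (add ¬p5):
        ((p5 ↔ ((¬p4 ↔ ¬p3) → (¬p1 ∧ p2))) → (p5 → p3)): β-rule — branch into ¬(p5 ↔ ((¬p4 ↔ ¬p3) → (¬p1 ∧ p2)))  //  (p5 → p3).
          branch 1.1.1 (add ¬(p5 ↔ ((¬p4 ↔ ¬p3) → (¬p1 ∧ p2)))):
            ¬(p5 ↔ ((¬p4 ↔ ¬p3) → (¬p1 ∧ p2))): β-rule — branch into p5, ¬((¬p4 ↔ ¬p3) → (¬p1 ∧ p2))  //  ¬p5, ((¬p4 ↔ ¬p3) → (¬p1 ∧ p2)).
              branch 1.1.1.1 (add p5, ¬((¬p4 ↔ ¬p3) → (¬p1 ∧ p2))):
                × closes — contains both p5 and ¬p5.
              branch 1.1.1.2 (add ¬p5, ((¬p4 ↔ ¬p3) → (¬p1 ∧ p2))):
                ((¬p4 ↔ ¬p3) → (¬p1 ∧ p2)): β-rule — branch into ¬(¬p4 ↔ ¬p3)  //  (¬p1 ∧ p2).
                  branch 1.1.1.2.1 (add ¬(¬p4 ↔ ¬p3)):
                    ¬(¬p4 ↔ ¬p3): β-rule — branch into ¬p4, ¬¬p3  //  ¬¬p4, ¬p3.
                      branch 1.1.1.2.1.1 (add ¬p4, ¬¬p3):
                        ○ open, literals {p2=false, p3=true, p4=false, p5=false}.
                      branch 1.1.1.2.1.2 (add ¬¬p4, ¬p3):
                        ○ open, literals {p2=false, p3=false, p4=true, p5=false}.
                  branch 1.1.1.2.2 (add (¬p1 ∧ p2)):
                    (¬p1 ∧ p2): α-rule — add ¬p1, p2.
                    × closes — contains both p2 and ¬p2.
          branch 1.1.2 (add (p5 → p3)):
            (p5 → p3): β-rule — branch into ¬p5  //  p3.
              branch 1.1.2.1 (add ¬p5):
                ○ open, literals {p2=false, p5=false}.
              branch 1.1.2.2 (add p3):
                ○ open, literals {p2=false, p3=true, p5=false}.
      branch 1.2 (add p5):
        ((p5 ↔ ((¬p4 ↔ ¬p3) → (¬p1 ∧ p2))) → (p5 → p3)): β-rule — branch into ¬(p5 ↔ ((¬p4 ↔ ¬p3) → (¬p1 ∧ p2)))  //  (p5 → p3).
          branch 1.2.1 (add ¬(p5 ↔ ((¬p4 ↔ ¬p3) → (¬p1 ∧ p2)))):
            ¬(p5 ↔ ((¬p4 ↔ ¬p3) → (¬p1 ∧ p2))): β-rule — branch into p5, ¬((¬p4 ↔ ¬p3) → (¬p1 ∧ p2))  //  ¬p5, ((¬p4 ↔ ¬p3) → (¬p1 ∧ p2)).
              branch 1.2.1.1 (add p5, ¬((¬p4 ↔ ¬p3) → (¬p1 ∧ p2))):
                ¬((¬p4 ↔ ¬p3) → (¬p1 ∧ p2)): α-rule — add (¬p4 ↔ ¬p3), ¬(¬p1 ∧ p2).
                (¬p4 ↔ ¬p3): β-rule — branch into ¬p4, ¬p3  //  ¬¬p4, ¬¬p3.
                  branch 1.2.1.1.1 (add ¬p4, ¬p3):
                    ¬(¬p1 ∧ p2): β-rule — branch into ¬¬p1  //  ¬p2.
                      branch 1.2.1.1.1.1 (add ¬¬p1):
                        ○ open, literals {p1=true, p2=false, p3=false, p4=false, p5=true}.
                      branch 1.2.1.1.1.2 (add ¬p2):
                        ○ open, literals {p2=false, p3=false, p4=false, p5=true}.
                  branch 1.2.1.1.2 (add ¬¬p4, ¬¬p3):
                    ¬(¬p1 ∧ p2): β-rule — branch into ¬¬p1  //  ¬p2.
                      branch 1.2.1.1.2.1 (add ¬¬p1):
                        ○ open, literals {p1=true, p2=false, p3=true, p4=true, p5=true}.
                      branch 1.2.1.1.2.2 (add ¬p2):
                        ○ open, literals {p2=false, p3=true, p4=true, p5=true}.
              branch 1.2.1.2 (add ¬p5, ((¬p4 ↔ ¬p3) → (¬p1 ∧ p2))):
                × closes — contains both p5 and ¬p5.
          branch 1.2.2 (add (p5 → p3)):
            (p5 → p3): β-rule — branch into ¬p5  //  p3.
              branch 1.2.2.1 (add ¬p5):
                × closes — contains both p5 and ¬p5.
              branch 1.2.2.2 (add p3):
                ○ open, literals {p2=false, p3=true, p5=true}.
  branch 2 (add ¬¬p2, ¬((p5 ↔ ((¬p4 ↔ ¬p3) → (¬p1 ∧ p2))) → (p5 → p3))):
    ¬((p5 ↔ ((¬p4 ↔ ¬p3) → (¬p1 ∧ p2))) → (p5 → p3)): α-rule — add (p5 ↔ ((¬p4 ↔ ¬p3) → (¬p1 ∧ p2))), ¬(p5 → p3).
    ¬(p5 → p3): α-rule — add p5, ¬p3.
    (¬p5 ∨ p5): β-rule — branch into ¬p5  //  p5.
      branch 2.1 (add ¬p5):
        × closes — contains both p5 and ¬p5.
      branch 2.2 (add p5):
        (p5 ↔ ((¬p4 ↔ ¬p3) → (¬p1 ∧ p2))): β-rule — branch into p5, ((¬p4 ↔ ¬p3) → (¬p1 ∧ p2))  //  ¬p5, ¬((¬p4 ↔ ¬p3) → (¬p1 ∧ p2)).
          branch 2.2.1 (add p5, ((¬p4 ↔ ¬p3) → (¬p1 ∧ p2))):
            ((¬p4 ↔ ¬p3) → (¬p1 ∧ p2)): β-rule — branch into ¬(¬p4 ↔ ¬p3)  //  (¬p1 ∧ p2).
              branch 2.2.1.1 (add ¬(¬p4 ↔ ¬p3)):
                ¬(¬p4 ↔ ¬p3): β-rule — branch into ¬p4, ¬¬p3  //  ¬¬p4, ¬p3.
                  branch 2.2.1.1.1 (add ¬p4, ¬¬p3):
                    × closes — contains both p3 and ¬p3.
                  branch 2.2.1.1.2 (add ¬¬p4, ¬p3):
                    ○ open, literals {p2=true, p3=false, p4=true, p5=true}.
              branch 2.2.1.2 (add (¬p1 ∧ p2)):
                (¬p1 ∧ p2): α-rule — add ¬p1, p2.
                ○ open, literals {p1=false, p2=true, p3=false, p5=true}.
          branch 2.2.2 (add ¬p5, ¬((¬p4 ↔ ¬p3) → (¬p1 ∧ p2))):
            × closes — contains both p5 and ¬p5.
7 branches closed, 11 open.
Each open branch fixes some atoms; the unmentioned ones are free. Counting distinct full assignments: branch {p2=false, p3=true, p4=false, p5=false} (p1) contributes 2 new; branch {p2=false, p3=false, p4=true, p5=false} (p1) contributes 2 new; branch {p2=false, p5=false} (p1, p3, p4) contributes 4 new; branch {p2=false, p3=true, p5=false} (p1, p4) contributes 0 new; branch {p1=true, p2=false, p3=false, p4=false, p5=true} (none free) contributes 1 new; branch {p2=false, p3=false, p4=false, p5=true} (p1) contributes 1 new; branch {p1=true, p2=false, p3=true, p4=true, p5=true} (none free) contributes 1 new; branch {p2=false, p3=true, p4=true, p5=true} (p1) contributes 1 new; branch {p2=false, p3=true, p5=true} (p1, p4) contributes 2 new; branch {p2=true, p3=false, p4=true, p5=true} (p1) contributes 2 new; branch {p1=false, p2=true, p3=false, p5=true} (p4) contributes 1 new. Total: 17.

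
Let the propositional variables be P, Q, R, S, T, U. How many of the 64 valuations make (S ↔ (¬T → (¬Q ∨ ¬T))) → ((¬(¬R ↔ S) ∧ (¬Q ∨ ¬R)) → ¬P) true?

Initial set: {((S ↔ (¬T → (¬Q ∨ ¬T))) → ((¬(¬R ↔ S) ∧ (¬Q ∨ ¬R)) → ¬P))}.
((S ↔ (¬T → (¬Q ∨ ¬T))) → ((¬(¬R ↔ S) ∧ (¬Q ∨ ¬R)) → ¬P)): β-rule — branch into ¬(S ↔ (¬T → (¬Q ∨ ¬T)))  //  ((¬(¬R ↔ S) ∧ (¬Q ∨ ¬R)) → ¬P).
  branch 1 (add ¬(S ↔ (¬T → (¬Q ∨ ¬T)))):
    ¬(S ↔ (¬T → (¬Q ∨ ¬T))): β-rule — branch into S, ¬(¬T → (¬Q ∨ ¬T))  //  ¬S, (¬T → (¬Q ∨ ¬T)).
      branch 1.1 (add S, ¬(¬T → (¬Q ∨ ¬T))):
        ¬(¬T → (¬Q ∨ ¬T)): α-rule — add ¬T, ¬(¬Q ∨ ¬T).
        ¬(¬Q ∨ ¬T): α-rule — add ¬¬Q, ¬¬T.
        × closes — contains both T and ¬T.
      branch 1.2 (add ¬S, (¬T → (¬Q ∨ ¬T))):
        (¬T → (¬Q ∨ ¬T)): β-rule — branch into ¬¬T  //  (¬Q ∨ ¬T).
          branch 1.2.1 (add ¬¬T):
            ○ open, literals {S=0, T=1}.
          branch 1.2.2 (add (¬Q ∨ ¬T)):
            (¬Q ∨ ¬T): β-rule — branch into ¬Q  //  ¬T.
              branch 1.2.2.1 (add ¬Q):
                ○ open, literals {Q=0, S=0}.
              branch 1.2.2.2 (add ¬T):
                ○ open, literals {S=0, T=0}.
  branch 2 (add ((¬(¬R ↔ S) ∧ (¬Q ∨ ¬R)) → ¬P)):
    ((¬(¬R ↔ S) ∧ (¬Q ∨ ¬R)) → ¬P): β-rule — branch into ¬(¬(¬R ↔ S) ∧ (¬Q ∨ ¬R))  //  ¬P.
      branch 2.1 (add ¬(¬(¬R ↔ S) ∧ (¬Q ∨ ¬R))):
        ¬(¬(¬R ↔ S) ∧ (¬Q ∨ ¬R)): β-rule — branch into ¬¬(¬R ↔ S)  //  ¬(¬Q ∨ ¬R).
          branch 2.1.1 (add ¬¬(¬R ↔ S)):
            ¬¬(¬R ↔ S): β-rule — branch into ¬R, S  //  ¬¬R, ¬S.
              branch 2.1.1.1 (add ¬R, S):
                ○ open, literals {R=0, S=1}.
              branch 2.1.1.2 (add ¬¬R, ¬S):
                ○ open, literals {R=1, S=0}.
          branch 2.1.2 (add ¬(¬Q ∨ ¬R)):
            ¬(¬Q ∨ ¬R): α-rule — add ¬¬Q, ¬¬R.
            ○ open, literals {Q=1, R=1}.
      branch 2.2 (add ¬P):
        ○ open, literals {P=0}.
1 branch closed, 7 open.
Each open branch fixes some atoms; the unmentioned ones are free. Counting distinct full assignments: branch {S=0, T=1} (P, Q, R, U) contributes 16 new; branch {Q=0, S=0} (P, R, T, U) contributes 8 new; branch {S=0, T=0} (P, Q, R, U) contributes 8 new; branch {R=0, S=1} (P, Q, T, U) contributes 16 new; branch {R=1, S=0} (P, Q, T, U) contributes 0 new; branch {Q=1, R=1} (P, S, T, U) contributes 8 new; branch {P=0} (Q, R, S, T, U) contributes 4 new. Total: 60.

60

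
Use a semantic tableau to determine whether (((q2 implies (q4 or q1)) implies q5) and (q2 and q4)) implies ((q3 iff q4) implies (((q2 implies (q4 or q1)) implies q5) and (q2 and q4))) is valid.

Assume the negation and expand:
Initial set: {F ((((q2 implies (q4 or q1)) implies q5) and (q2 and q4)) implies ((q3 iff q4) implies (((q2 implies (q4 or q1)) implies q5) and (q2 and q4))))}.
F ((((q2 implies (q4 or q1)) implies q5) and (q2 and q4)) implies ((q3 iff q4) implies (((q2 implies (q4 or q1)) implies q5) and (q2 and q4)))): α-rule — add T (((q2 implies (q4 or q1)) implies q5) and (q2 and q4)), F ((q3 iff q4) implies (((q2 implies (q4 or q1)) implies q5) and (q2 and q4))).
T (((q2 implies (q4 or q1)) implies q5) and (q2 and q4)): α-rule — add T ((q2 implies (q4 or q1)) implies q5), T (q2 and q4).
F ((q3 iff q4) implies (((q2 implies (q4 or q1)) implies q5) and (q2 and q4))): α-rule — add T (q3 iff q4), F (((q2 implies (q4 or q1)) implies q5) and (q2 and q4)).
T (q2 and q4): α-rule — add T q2, T q4.
T ((q2 implies (q4 or q1)) implies q5): β-rule — branch into F (q2 implies (q4 or q1))  //  T q5.
  branch 1 (add F (q2 implies (q4 or q1))):
    F (q2 implies (q4 or q1)): α-rule — add T q2, F (q4 or q1).
    F (q4 or q1): α-rule — add F q4, F q1.
    × closes — contains both q4 and not q4.
  branch 2 (add T q5):
    T (q3 iff q4): β-rule — branch into T q3, T q4  //  F q3, F q4.
      branch 2.1 (add T q3, T q4):
        F (((q2 implies (q4 or q1)) implies q5) and (q2 and q4)): β-rule — branch into F ((q2 implies (q4 or q1)) implies q5)  //  F (q2 and q4).
          branch 2.1.1 (add F ((q2 implies (q4 or q1)) implies q5)):
            F ((q2 implies (q4 or q1)) implies q5): α-rule — add T (q2 implies (q4 or q1)), F q5.
            × closes — contains both q5 and not q5.
          branch 2.1.2 (add F (q2 and q4)):
            F (q2 and q4): β-rule — branch into F q2  //  F q4.
              branch 2.1.2.1 (add F q2):
                × closes — contains both q2 and not q2.
              branch 2.1.2.2 (add F q4):
                × closes — contains both q4 and not q4.
      branch 2.2 (add F q3, F q4):
        × closes — contains both q4 and not q4.
All 5 branches close.
Every branch closed, so the negation is unsatisfiable and the formula is valid.

Valid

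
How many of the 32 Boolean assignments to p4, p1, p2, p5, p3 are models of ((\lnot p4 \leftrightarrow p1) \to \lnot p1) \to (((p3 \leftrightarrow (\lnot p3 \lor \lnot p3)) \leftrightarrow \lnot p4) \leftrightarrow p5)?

Initial set: {(((\lnot p4 \leftrightarrow p1) \to \lnot p1) \to (((p3 \leftrightarrow (\lnot p3 \lor \lnot p3)) \leftrightarrow \lnot p4) \leftrightarrow p5))}.
(((\lnot p4 \leftrightarrow p1) \to \lnot p1) \to (((p3 \leftrightarrow (\lnot p3 \lor \lnot p3)) \leftrightarrow \lnot p4) \leftrightarrow p5)): β-rule — branch into \lnot ((\lnot p4 \leftrightarrow p1) \to \lnot p1)  //  (((p3 \leftrightarrow (\lnot p3 \lor \lnot p3)) \leftrightarrow \lnot p4) \leftrightarrow p5).
  branch 1 (add \lnot ((\lnot p4 \leftrightarrow p1) \to \lnot p1)):
    \lnot ((\lnot p4 \leftrightarrow p1) \to \lnot p1): α-rule — add (\lnot p4 \leftrightarrow p1), \lnot \lnot p1.
    (\lnot p4 \leftrightarrow p1): β-rule — branch into \lnot p4, p1  //  \lnot \lnot p4, \lnot p1.
      branch 1.1 (add \lnot p4, p1):
        ○ open, literals {p1=T, p4=F}.
      branch 1.2 (add \lnot \lnot p4, \lnot p1):
        × closes — contains both p1 and \lnot p1.
  branch 2 (add (((p3 \leftrightarrow (\lnot p3 \lor \lnot p3)) \leftrightarrow \lnot p4) \leftrightarrow p5)):
    (((p3 \leftrightarrow (\lnot p3 \lor \lnot p3)) \leftrightarrow \lnot p4) \leftrightarrow p5): β-rule — branch into ((p3 \leftrightarrow (\lnot p3 \lor \lnot p3)) \leftrightarrow \lnot p4), p5  //  \lnot ((p3 \leftrightarrow (\lnot p3 \lor \lnot p3)) \leftrightarrow \lnot p4), \lnot p5.
      branch 2.1 (add ((p3 \leftrightarrow (\lnot p3 \lor \lnot p3)) \leftrightarrow \lnot p4), p5):
        ((p3 \leftrightarrow (\lnot p3 \lor \lnot p3)) \leftrightarrow \lnot p4): β-rule — branch into (p3 \leftrightarrow (\lnot p3 \lor \lnot p3)), \lnot p4  //  \lnot (p3 \leftrightarrow (\lnot p3 \lor \lnot p3)), \lnot \lnot p4.
          branch 2.1.1 (add (p3 \leftrightarrow (\lnot p3 \lor \lnot p3)), \lnot p4):
            (p3 \leftrightarrow (\lnot p3 \lor \lnot p3)): β-rule — branch into p3, (\lnot p3 \lor \lnot p3)  //  \lnot p3, \lnot (\lnot p3 \lor \lnot p3).
              branch 2.1.1.1 (add p3, (\lnot p3 \lor \lnot p3)):
                (\lnot p3 \lor \lnot p3): β-rule — branch into \lnot p3  //  \lnot p3.
                  branch 2.1.1.1.1 (add \lnot p3):
                    × closes — contains both p3 and \lnot p3.
                  branch 2.1.1.1.2 (add \lnot p3):
                    × closes — contains both p3 and \lnot p3.
              branch 2.1.1.2 (add \lnot p3, \lnot (\lnot p3 \lor \lnot p3)):
                \lnot (\lnot p3 \lor \lnot p3): α-rule — add \lnot \lnot p3, \lnot \lnot p3.
                × closes — contains both p3 and \lnot p3.
          branch 2.1.2 (add \lnot (p3 \leftrightarrow (\lnot p3 \lor \lnot p3)), \lnot \lnot p4):
            \lnot (p3 \leftrightarrow (\lnot p3 \lor \lnot p3)): β-rule — branch into p3, \lnot (\lnot p3 \lor \lnot p3)  //  \lnot p3, (\lnot p3 \lor \lnot p3).
              branch 2.1.2.1 (add p3, \lnot (\lnot p3 \lor \lnot p3)):
                \lnot (\lnot p3 \lor \lnot p3): α-rule — add \lnot \lnot p3, \lnot \lnot p3.
                ○ open, literals {p3=T, p4=T, p5=T}.
              branch 2.1.2.2 (add \lnot p3, (\lnot p3 \lor \lnot p3)):
                (\lnot p3 \lor \lnot p3): β-rule — branch into \lnot p3  //  \lnot p3.
                  branch 2.1.2.2.1 (add \lnot p3):
                    ○ open, literals {p3=F, p4=T, p5=T}.
                  branch 2.1.2.2.2 (add \lnot p3):
                    ○ open, literals {p3=F, p4=T, p5=T}.
      branch 2.2 (add \lnot ((p3 \leftrightarrow (\lnot p3 \lor \lnot p3)) \leftrightarrow \lnot p4), \lnot p5):
        \lnot ((p3 \leftrightarrow (\lnot p3 \lor \lnot p3)) \leftrightarrow \lnot p4): β-rule — branch into (p3 \leftrightarrow (\lnot p3 \lor \lnot p3)), \lnot \lnot p4  //  \lnot (p3 \leftrightarrow (\lnot p3 \lor \lnot p3)), \lnot p4.
          branch 2.2.1 (add (p3 \leftrightarrow (\lnot p3 \lor \lnot p3)), \lnot \lnot p4):
            (p3 \leftrightarrow (\lnot p3 \lor \lnot p3)): β-rule — branch into p3, (\lnot p3 \lor \lnot p3)  //  \lnot p3, \lnot (\lnot p3 \lor \lnot p3).
              branch 2.2.1.1 (add p3, (\lnot p3 \lor \lnot p3)):
                (\lnot p3 \lor \lnot p3): β-rule — branch into \lnot p3  //  \lnot p3.
                  branch 2.2.1.1.1 (add \lnot p3):
                    × closes — contains both p3 and \lnot p3.
                  branch 2.2.1.1.2 (add \lnot p3):
                    × closes — contains both p3 and \lnot p3.
              branch 2.2.1.2 (add \lnot p3, \lnot (\lnot p3 \lor \lnot p3)):
                \lnot (\lnot p3 \lor \lnot p3): α-rule — add \lnot \lnot p3, \lnot \lnot p3.
                × closes — contains both p3 and \lnot p3.
          branch 2.2.2 (add \lnot (p3 \leftrightarrow (\lnot p3 \lor \lnot p3)), \lnot p4):
            \lnot (p3 \leftrightarrow (\lnot p3 \lor \lnot p3)): β-rule — branch into p3, \lnot (\lnot p3 \lor \lnot p3)  //  \lnot p3, (\lnot p3 \lor \lnot p3).
              branch 2.2.2.1 (add p3, \lnot (\lnot p3 \lor \lnot p3)):
                \lnot (\lnot p3 \lor \lnot p3): α-rule — add \lnot \lnot p3, \lnot \lnot p3.
                ○ open, literals {p3=T, p4=F, p5=F}.
              branch 2.2.2.2 (add \lnot p3, (\lnot p3 \lor \lnot p3)):
                (\lnot p3 \lor \lnot p3): β-rule — branch into \lnot p3  //  \lnot p3.
                  branch 2.2.2.2.1 (add \lnot p3):
                    ○ open, literals {p3=F, p4=F, p5=F}.
                  branch 2.2.2.2.2 (add \lnot p3):
                    ○ open, literals {p3=F, p4=F, p5=F}.
7 branches closed, 7 open.
Each open branch fixes some atoms; the unmentioned ones are free. Counting distinct full assignments: branch {p1=T, p4=F} (p2, p5, p3) contributes 8 new; branch {p3=T, p4=T, p5=T} (p1, p2) contributes 4 new; branch {p3=F, p4=T, p5=T} (p1, p2) contributes 4 new; branch {p3=F, p4=T, p5=T} (p1, p2) contributes 0 new; branch {p3=T, p4=F, p5=F} (p1, p2) contributes 2 new; branch {p3=F, p4=F, p5=F} (p1, p2) contributes 2 new; branch {p3=F, p4=F, p5=F} (p1, p2) contributes 0 new. Total: 20.

20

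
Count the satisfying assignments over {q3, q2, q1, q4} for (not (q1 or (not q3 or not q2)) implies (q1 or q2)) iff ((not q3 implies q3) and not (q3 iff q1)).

Initial set: {((not (q1 or (not q3 or not q2)) implies (q1 or q2)) iff ((not q3 implies q3) and not (q3 iff q1)))}.
((not (q1 or (not q3 or not q2)) implies (q1 or q2)) iff ((not q3 implies q3) and not (q3 iff q1))): β-rule — branch into (not (q1 or (not q3 or not q2)) implies (q1 or q2)), ((not q3 implies q3) and not (q3 iff q1))  //  not (not (q1 or (not q3 or not q2)) implies (q1 or q2)), not ((not q3 implies q3) and not (q3 iff q1)).
  branch 1 (add (not (q1 or (not q3 or not q2)) implies (q1 or q2)), ((not q3 implies q3) and not (q3 iff q1))):
    ((not q3 implies q3) and not (q3 iff q1)): α-rule — add (not q3 implies q3), not (q3 iff q1).
    (not (q1 or (not q3 or not q2)) implies (q1 or q2)): β-rule — branch into not not (q1 or (not q3 or not q2))  //  (q1 or q2).
      branch 1.1 (add not not (q1 or (not q3 or not q2))):
        (not q3 implies q3): β-rule — branch into not not q3  //  q3.
          branch 1.1.1 (add not not q3):
            not (q3 iff q1): β-rule — branch into q3, not q1  //  not q3, q1.
              branch 1.1.1.1 (add q3, not q1):
                not not (q1 or (not q3 or not q2)): β-rule — branch into q1  //  (not q3 or not q2).
                  branch 1.1.1.1.1 (add q1):
                    × closes — contains both q1 and not q1.
                  branch 1.1.1.1.2 (add (not q3 or not q2)):
                    (not q3 or not q2): β-rule — branch into not q3  //  not q2.
                      branch 1.1.1.1.2.1 (add not q3):
                        × closes — contains both q3 and not q3.
                      branch 1.1.1.1.2.2 (add not q2):
                        ○ open, literals {q1=false, q2=false, q3=true}.
              branch 1.1.1.2 (add not q3, q1):
                × closes — contains both q3 and not q3.
          branch 1.1.2 (add q3):
            not (q3 iff q1): β-rule — branch into q3, not q1  //  not q3, q1.
              branch 1.1.2.1 (add q3, not q1):
                not not (q1 or (not q3 or not q2)): β-rule — branch into q1  //  (not q3 or not q2).
                  branch 1.1.2.1.1 (add q1):
                    × closes — contains both q1 and not q1.
                  branch 1.1.2.1.2 (add (not q3 or not q2)):
                    (not q3 or not q2): β-rule — branch into not q3  //  not q2.
                      branch 1.1.2.1.2.1 (add not q3):
                        × closes — contains both q3 and not q3.
                      branch 1.1.2.1.2.2 (add not q2):
                        ○ open, literals {q1=false, q2=false, q3=true}.
              branch 1.1.2.2 (add not q3, q1):
                × closes — contains both q3 and not q3.
      branch 1.2 (add (q1 or q2)):
        (not q3 implies q3): β-rule — branch into not not q3  //  q3.
          branch 1.2.1 (add not not q3):
            not (q3 iff q1): β-rule — branch into q3, not q1  //  not q3, q1.
              branch 1.2.1.1 (add q3, not q1):
                (q1 or q2): β-rule — branch into q1  //  q2.
                  branch 1.2.1.1.1 (add q1):
                    × closes — contains both q1 and not q1.
                  branch 1.2.1.1.2 (add q2):
                    ○ open, literals {q1=false, q2=true, q3=true}.
              branch 1.2.1.2 (add not q3, q1):
                × closes — contains both q3 and not q3.
          branch 1.2.2 (add q3):
            not (q3 iff q1): β-rule — branch into q3, not q1  //  not q3, q1.
              branch 1.2.2.1 (add q3, not q1):
                (q1 or q2): β-rule — branch into q1  //  q2.
                  branch 1.2.2.1.1 (add q1):
                    × closes — contains both q1 and not q1.
                  branch 1.2.2.1.2 (add q2):
                    ○ open, literals {q1=false, q2=true, q3=true}.
              branch 1.2.2.2 (add not q3, q1):
                × closes — contains both q3 and not q3.
  branch 2 (add not (not (q1 or (not q3 or not q2)) implies (q1 or q2)), not ((not q3 implies q3) and not (q3 iff q1))):
    not (not (q1 or (not q3 or not q2)) implies (q1 or q2)): α-rule — add not (q1 or (not q3 or not q2)), not (q1 or q2).
    not (q1 or (not q3 or not q2)): α-rule — add not q1, not (not q3 or not q2).
    not (q1 or q2): α-rule — add not q1, not q2.
    not (not q3 or not q2): α-rule — add not not q3, not not q2.
    × closes — contains both q2 and not q2.
11 branches closed, 4 open.
Each open branch fixes some atoms; the unmentioned ones are free. Counting distinct full assignments: branch {q1=false, q2=false, q3=true} (q4) contributes 2 new; branch {q1=false, q2=false, q3=true} (q4) contributes 0 new; branch {q1=false, q2=true, q3=true} (q4) contributes 2 new; branch {q1=false, q2=true, q3=true} (q4) contributes 0 new. Total: 4.

4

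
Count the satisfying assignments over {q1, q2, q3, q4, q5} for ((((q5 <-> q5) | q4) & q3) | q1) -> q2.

20

Initial set: {T (((((q5 <-> q5) | q4) & q3) | q1) -> q2)}.
T (((((q5 <-> q5) | q4) & q3) | q1) -> q2): β-rule — branch into F ((((q5 <-> q5) | q4) & q3) | q1)  //  T q2.
  branch 1 (add F ((((q5 <-> q5) | q4) & q3) | q1)):
    F ((((q5 <-> q5) | q4) & q3) | q1): α-rule — add F (((q5 <-> q5) | q4) & q3), F q1.
    F (((q5 <-> q5) | q4) & q3): β-rule — branch into F ((q5 <-> q5) | q4)  //  F q3.
      branch 1.1 (add F ((q5 <-> q5) | q4)):
        F ((q5 <-> q5) | q4): α-rule — add F (q5 <-> q5), F q4.
        F (q5 <-> q5): β-rule — branch into T q5, F q5  //  F q5, T q5.
          branch 1.1.1 (add T q5, F q5):
            × closes — contains both q5 and ~q5.
          branch 1.1.2 (add F q5, T q5):
            × closes — contains both q5 and ~q5.
      branch 1.2 (add F q3):
        ○ open, literals {q1=0, q3=0}.
  branch 2 (add T q2):
    ○ open, literals {q2=1}.
2 branches closed, 2 open.
Each open branch fixes some atoms; the unmentioned ones are free. Counting distinct full assignments: branch {q1=0, q3=0} (q2, q4, q5) contributes 8 new; branch {q2=1} (q1, q3, q4, q5) contributes 12 new. Total: 20.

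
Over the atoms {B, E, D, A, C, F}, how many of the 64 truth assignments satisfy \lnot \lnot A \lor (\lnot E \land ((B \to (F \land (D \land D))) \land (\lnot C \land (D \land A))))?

Initial set: {(\lnot \lnot A \lor (\lnot E \land ((B \to (F \land (D \land D))) \land (\lnot C \land (D \land A)))))}.
(\lnot \lnot A \lor (\lnot E \land ((B \to (F \land (D \land D))) \land (\lnot C \land (D \land A))))): β-rule — branch into \lnot \lnot A  //  (\lnot E \land ((B \to (F \land (D \land D))) \land (\lnot C \land (D \land A)))).
  branch 1 (add \lnot \lnot A):
    \lnot \lnot A: drop double negation, giving A.
    ○ open, literals {A=true}.
  branch 2 (add (\lnot E \land ((B \to (F \land (D \land D))) \land (\lnot C \land (D \land A))))):
    (\lnot E \land ((B \to (F \land (D \land D))) \land (\lnot C \land (D \land A)))): α-rule — add \lnot E, ((B \to (F \land (D \land D))) \land (\lnot C \land (D \land A))).
    ((B \to (F \land (D \land D))) \land (\lnot C \land (D \land A))): α-rule — add (B \to (F \land (D \land D))), (\lnot C \land (D \land A)).
    (\lnot C \land (D \land A)): α-rule — add \lnot C, (D \land A).
    (D \land A): α-rule — add D, A.
    (B \to (F \land (D \land D))): β-rule — branch into \lnot B  //  (F \land (D \land D)).
      branch 2.1 (add \lnot B):
        ○ open, literals {A=true, B=false, C=false, D=true, E=false}.
      branch 2.2 (add (F \land (D \land D))):
        (F \land (D \land D)): α-rule — add F, (D \land D).
        (D \land D): α-rule — add D, D.
        ○ open, literals {A=true, C=false, D=true, E=false, F=true}.
0 branches closed, 3 open.
Each open branch fixes some atoms; the unmentioned ones are free. Counting distinct full assignments: branch {A=true} (B, E, D, C, F) contributes 32 new; branch {A=true, B=false, C=false, D=true, E=false} (F) contributes 0 new; branch {A=true, C=false, D=true, E=false, F=true} (B) contributes 0 new. Total: 32.

32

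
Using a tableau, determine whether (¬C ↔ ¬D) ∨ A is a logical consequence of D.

Initial set: {D; ¬((¬C ↔ ¬D) ∨ A)}.
¬((¬C ↔ ¬D) ∨ A): α-rule — add ¬(¬C ↔ ¬D), ¬A.
¬(¬C ↔ ¬D): β-rule — branch into ¬C, ¬¬D  //  ¬¬C, ¬D.
  branch 1 (add ¬C, ¬¬D):
    ○ open, literals {A=0, C=0, D=1}.
  branch 2 (add ¬¬C, ¬D):
    × closes — contains both D and ¬D.
1 branch closed, 1 open.
An open branch gives a countermodel: A=0, C=0, D=1 (unmentioned atoms arbitrary); the premises hold there but the conclusion fails.

No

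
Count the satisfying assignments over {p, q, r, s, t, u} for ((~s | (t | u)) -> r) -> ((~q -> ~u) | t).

Initial set: {(((~s | (t | u)) -> r) -> ((~q -> ~u) | t))}.
(((~s | (t | u)) -> r) -> ((~q -> ~u) | t)): β-rule — branch into ~((~s | (t | u)) -> r)  //  ((~q -> ~u) | t).
  branch 1 (add ~((~s | (t | u)) -> r)):
    ~((~s | (t | u)) -> r): α-rule — add (~s | (t | u)), ~r.
    (~s | (t | u)): β-rule — branch into ~s  //  (t | u).
      branch 1.1 (add ~s):
        ○ open, literals {r=F, s=F}.
      branch 1.2 (add (t | u)):
        (t | u): β-rule — branch into t  //  u.
          branch 1.2.1 (add t):
            ○ open, literals {r=F, t=T}.
          branch 1.2.2 (add u):
            ○ open, literals {r=F, u=T}.
  branch 2 (add ((~q -> ~u) | t)):
    ((~q -> ~u) | t): β-rule — branch into (~q -> ~u)  //  t.
      branch 2.1 (add (~q -> ~u)):
        (~q -> ~u): β-rule — branch into ~~q  //  ~u.
          branch 2.1.1 (add ~~q):
            ○ open, literals {q=T}.
          branch 2.1.2 (add ~u):
            ○ open, literals {u=F}.
      branch 2.2 (add t):
        ○ open, literals {t=T}.
0 branches closed, 6 open.
Each open branch fixes some atoms; the unmentioned ones are free. Counting distinct full assignments: branch {r=F, s=F} (p, q, t, u) contributes 16 new; branch {r=F, t=T} (p, q, s, u) contributes 8 new; branch {r=F, u=T} (p, q, s, t) contributes 4 new; branch {q=T} (p, r, s, t, u) contributes 18 new; branch {u=F} (p, q, r, s, t) contributes 10 new; branch {t=T} (p, q, r, s, u) contributes 4 new. Total: 60.

60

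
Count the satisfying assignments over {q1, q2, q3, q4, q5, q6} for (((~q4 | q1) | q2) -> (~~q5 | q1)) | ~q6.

Initial set: {((((~q4 | q1) | q2) -> (~~q5 | q1)) | ~q6)}.
((((~q4 | q1) | q2) -> (~~q5 | q1)) | ~q6): β-rule — branch into (((~q4 | q1) | q2) -> (~~q5 | q1))  //  ~q6.
  branch 1 (add (((~q4 | q1) | q2) -> (~~q5 | q1))):
    (((~q4 | q1) | q2) -> (~~q5 | q1)): β-rule — branch into ~((~q4 | q1) | q2)  //  (~~q5 | q1).
      branch 1.1 (add ~((~q4 | q1) | q2)):
        ~((~q4 | q1) | q2): α-rule — add ~(~q4 | q1), ~q2.
        ~(~q4 | q1): α-rule — add ~~q4, ~q1.
        ○ open, literals {q1=false, q2=false, q4=true}.
      branch 1.2 (add (~~q5 | q1)):
        (~~q5 | q1): β-rule — branch into ~~q5  //  q1.
          branch 1.2.1 (add ~~q5):
            ~~q5: drop double negation, giving q5.
            ○ open, literals {q5=true}.
          branch 1.2.2 (add q1):
            ○ open, literals {q1=true}.
  branch 2 (add ~q6):
    ○ open, literals {q6=false}.
0 branches closed, 4 open.
Each open branch fixes some atoms; the unmentioned ones are free. Counting distinct full assignments: branch {q1=false, q2=false, q4=true} (q3, q5, q6) contributes 8 new; branch {q5=true} (q1, q2, q3, q4, q6) contributes 28 new; branch {q1=true} (q2, q3, q4, q5, q6) contributes 16 new; branch {q6=false} (q1, q2, q3, q4, q5) contributes 6 new. Total: 58.

58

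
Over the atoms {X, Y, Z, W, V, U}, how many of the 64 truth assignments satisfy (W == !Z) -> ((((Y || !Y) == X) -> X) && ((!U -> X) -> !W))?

52

Initial set: {T ((W == !Z) -> ((((Y || !Y) == X) -> X) && ((!U -> X) -> !W)))}.
T ((W == !Z) -> ((((Y || !Y) == X) -> X) && ((!U -> X) -> !W))): β-rule — branch into F (W == !Z)  //  T ((((Y || !Y) == X) -> X) && ((!U -> X) -> !W)).
  branch 1 (add F (W == !Z)):
    F (W == !Z): β-rule — branch into T W, F !Z  //  F W, T !Z.
      branch 1.1 (add T W, F !Z):
        ○ open, literals {W=T, Z=T}.
      branch 1.2 (add F W, T !Z):
        ○ open, literals {W=F, Z=F}.
  branch 2 (add T ((((Y || !Y) == X) -> X) && ((!U -> X) -> !W))):
    T ((((Y || !Y) == X) -> X) && ((!U -> X) -> !W)): α-rule — add T (((Y || !Y) == X) -> X), T ((!U -> X) -> !W).
    T (((Y || !Y) == X) -> X): β-rule — branch into F ((Y || !Y) == X)  //  T X.
      branch 2.1 (add F ((Y || !Y) == X)):
        T ((!U -> X) -> !W): β-rule — branch into F (!U -> X)  //  T !W.
          branch 2.1.1 (add F (!U -> X)):
            F (!U -> X): α-rule — add T !U, F X.
            F ((Y || !Y) == X): β-rule — branch into T (Y || !Y), F X  //  F (Y || !Y), T X.
              branch 2.1.1.1 (add T (Y || !Y), F X):
                T (Y || !Y): β-rule — branch into T Y  //  T !Y.
                  branch 2.1.1.1.1 (add T Y):
                    ○ open, literals {U=F, X=F, Y=T}.
                  branch 2.1.1.1.2 (add T !Y):
                    ○ open, literals {U=F, X=F, Y=F}.
              branch 2.1.1.2 (add F (Y || !Y), T X):
                × closes — contains both X and !X.
          branch 2.1.2 (add T !W):
            F ((Y || !Y) == X): β-rule — branch into T (Y || !Y), F X  //  F (Y || !Y), T X.
              branch 2.1.2.1 (add T (Y || !Y), F X):
                T (Y || !Y): β-rule — branch into T Y  //  T !Y.
                  branch 2.1.2.1.1 (add T Y):
                    ○ open, literals {W=F, X=F, Y=T}.
                  branch 2.1.2.1.2 (add T !Y):
                    ○ open, literals {W=F, X=F, Y=F}.
              branch 2.1.2.2 (add F (Y || !Y), T X):
                F (Y || !Y): α-rule — add F Y, F !Y.
                × closes — contains both Y and !Y.
      branch 2.2 (add T X):
        T ((!U -> X) -> !W): β-rule — branch into F (!U -> X)  //  T !W.
          branch 2.2.1 (add F (!U -> X)):
            F (!U -> X): α-rule — add T !U, F X.
            × closes — contains both X and !X.
          branch 2.2.2 (add T !W):
            ○ open, literals {W=F, X=T}.
3 branches closed, 7 open.
Each open branch fixes some atoms; the unmentioned ones are free. Counting distinct full assignments: branch {W=T, Z=T} (X, Y, V, U) contributes 16 new; branch {W=F, Z=F} (X, Y, V, U) contributes 16 new; branch {U=F, X=F, Y=T} (Z, W, V) contributes 4 new; branch {U=F, X=F, Y=F} (Z, W, V) contributes 4 new; branch {W=F, X=F, Y=T} (Z, V, U) contributes 2 new; branch {W=F, X=F, Y=F} (Z, V, U) contributes 2 new; branch {W=F, X=T} (Y, Z, V, U) contributes 8 new. Total: 52.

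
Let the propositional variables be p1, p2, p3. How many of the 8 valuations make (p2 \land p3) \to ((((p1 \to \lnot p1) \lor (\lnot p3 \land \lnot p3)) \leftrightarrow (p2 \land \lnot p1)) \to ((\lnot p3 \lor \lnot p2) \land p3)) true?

Initial set: {((p2 \land p3) \to ((((p1 \to \lnot p1) \lor (\lnot p3 \land \lnot p3)) \leftrightarrow (p2 \land \lnot p1)) \to ((\lnot p3 \lor \lnot p2) \land p3)))}.
((p2 \land p3) \to ((((p1 \to \lnot p1) \lor (\lnot p3 \land \lnot p3)) \leftrightarrow (p2 \land \lnot p1)) \to ((\lnot p3 \lor \lnot p2) \land p3))): β-rule — branch into \lnot (p2 \land p3)  //  ((((p1 \to \lnot p1) \lor (\lnot p3 \land \lnot p3)) \leftrightarrow (p2 \land \lnot p1)) \to ((\lnot p3 \lor \lnot p2) \land p3)).
  branch 1 (add \lnot (p2 \land p3)):
    \lnot (p2 \land p3): β-rule — branch into \lnot p2  //  \lnot p3.
      branch 1.1 (add \lnot p2):
        ○ open, literals {p2=false}.
      branch 1.2 (add \lnot p3):
        ○ open, literals {p3=false}.
  branch 2 (add ((((p1 \to \lnot p1) \lor (\lnot p3 \land \lnot p3)) \leftrightarrow (p2 \land \lnot p1)) \to ((\lnot p3 \lor \lnot p2) \land p3))):
    ((((p1 \to \lnot p1) \lor (\lnot p3 \land \lnot p3)) \leftrightarrow (p2 \land \lnot p1)) \to ((\lnot p3 \lor \lnot p2) \land p3)): β-rule — branch into \lnot (((p1 \to \lnot p1) \lor (\lnot p3 \land \lnot p3)) \leftrightarrow (p2 \land \lnot p1))  //  ((\lnot p3 \lor \lnot p2) \land p3).
      branch 2.1 (add \lnot (((p1 \to \lnot p1) \lor (\lnot p3 \land \lnot p3)) \leftrightarrow (p2 \land \lnot p1))):
        \lnot (((p1 \to \lnot p1) \lor (\lnot p3 \land \lnot p3)) \leftrightarrow (p2 \land \lnot p1)): β-rule — branch into ((p1 \to \lnot p1) \lor (\lnot p3 \land \lnot p3)), \lnot (p2 \land \lnot p1)  //  \lnot ((p1 \to \lnot p1) \lor (\lnot p3 \land \lnot p3)), (p2 \land \lnot p1).
          branch 2.1.1 (add ((p1 \to \lnot p1) \lor (\lnot p3 \land \lnot p3)), \lnot (p2 \land \lnot p1)):
            ((p1 \to \lnot p1) \lor (\lnot p3 \land \lnot p3)): β-rule — branch into (p1 \to \lnot p1)  //  (\lnot p3 \land \lnot p3).
              branch 2.1.1.1 (add (p1 \to \lnot p1)):
                \lnot (p2 \land \lnot p1): β-rule — branch into \lnot p2  //  \lnot \lnot p1.
                  branch 2.1.1.1.1 (add \lnot p2):
                    (p1 \to \lnot p1): β-rule — branch into \lnot p1  //  \lnot p1.
                      branch 2.1.1.1.1.1 (add \lnot p1):
                        ○ open, literals {p1=false, p2=false}.
                      branch 2.1.1.1.1.2 (add \lnot p1):
                        ○ open, literals {p1=false, p2=false}.
                  branch 2.1.1.1.2 (add \lnot \lnot p1):
                    (p1 \to \lnot p1): β-rule — branch into \lnot p1  //  \lnot p1.
                      branch 2.1.1.1.2.1 (add \lnot p1):
                        × closes — contains both p1 and \lnot p1.
                      branch 2.1.1.1.2.2 (add \lnot p1):
                        × closes — contains both p1 and \lnot p1.
              branch 2.1.1.2 (add (\lnot p3 \land \lnot p3)):
                (\lnot p3 \land \lnot p3): α-rule — add \lnot p3, \lnot p3.
                \lnot (p2 \land \lnot p1): β-rule — branch into \lnot p2  //  \lnot \lnot p1.
                  branch 2.1.1.2.1 (add \lnot p2):
                    ○ open, literals {p2=false, p3=false}.
                  branch 2.1.1.2.2 (add \lnot \lnot p1):
                    ○ open, literals {p1=true, p3=false}.
          branch 2.1.2 (add \lnot ((p1 \to \lnot p1) \lor (\lnot p3 \land \lnot p3)), (p2 \land \lnot p1)):
            \lnot ((p1 \to \lnot p1) \lor (\lnot p3 \land \lnot p3)): α-rule — add \lnot (p1 \to \lnot p1), \lnot (\lnot p3 \land \lnot p3).
            (p2 \land \lnot p1): α-rule — add p2, \lnot p1.
            \lnot (p1 \to \lnot p1): α-rule — add p1, \lnot \lnot p1.
            × closes — contains both p1 and \lnot p1.
      branch 2.2 (add ((\lnot p3 \lor \lnot p2) \land p3)):
        ((\lnot p3 \lor \lnot p2) \land p3): α-rule — add (\lnot p3 \lor \lnot p2), p3.
        (\lnot p3 \lor \lnot p2): β-rule — branch into \lnot p3  //  \lnot p2.
          branch 2.2.1 (add \lnot p3):
            × closes — contains both p3 and \lnot p3.
          branch 2.2.2 (add \lnot p2):
            ○ open, literals {p2=false, p3=true}.
4 branches closed, 7 open.
Each open branch fixes some atoms; the unmentioned ones are free. Counting distinct full assignments: branch {p2=false} (p1, p3) contributes 4 new; branch {p3=false} (p1, p2) contributes 2 new; branch {p1=false, p2=false} (p3) contributes 0 new; branch {p1=false, p2=false} (p3) contributes 0 new; branch {p2=false, p3=false} (p1) contributes 0 new; branch {p1=true, p3=false} (p2) contributes 0 new; branch {p2=false, p3=true} (p1) contributes 0 new. Total: 6.

6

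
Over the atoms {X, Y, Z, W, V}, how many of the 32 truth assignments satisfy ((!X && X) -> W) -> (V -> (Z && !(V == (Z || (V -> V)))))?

16

Initial set: {(((!X && X) -> W) -> (V -> (Z && !(V == (Z || (V -> V))))))}.
(((!X && X) -> W) -> (V -> (Z && !(V == (Z || (V -> V)))))): β-rule — branch into !((!X && X) -> W)  //  (V -> (Z && !(V == (Z || (V -> V))))).
  branch 1 (add !((!X && X) -> W)):
    !((!X && X) -> W): α-rule — add (!X && X), !W.
    (!X && X): α-rule — add !X, X.
    × closes — contains both X and !X.
  branch 2 (add (V -> (Z && !(V == (Z || (V -> V)))))):
    (V -> (Z && !(V == (Z || (V -> V))))): β-rule — branch into !V  //  (Z && !(V == (Z || (V -> V)))).
      branch 2.1 (add !V):
        ○ open, literals {V=false}.
      branch 2.2 (add (Z && !(V == (Z || (V -> V))))):
        (Z && !(V == (Z || (V -> V)))): α-rule — add Z, !(V == (Z || (V -> V))).
        !(V == (Z || (V -> V))): β-rule — branch into V, !(Z || (V -> V))  //  !V, (Z || (V -> V)).
          branch 2.2.1 (add V, !(Z || (V -> V))):
            !(Z || (V -> V)): α-rule — add !Z, !(V -> V).
            × closes — contains both Z and !Z.
          branch 2.2.2 (add !V, (Z || (V -> V))):
            (Z || (V -> V)): β-rule — branch into Z  //  (V -> V).
              branch 2.2.2.1 (add Z):
                ○ open, literals {V=false, Z=true}.
              branch 2.2.2.2 (add (V -> V)):
                (V -> V): β-rule — branch into !V  //  V.
                  branch 2.2.2.2.1 (add !V):
                    ○ open, literals {V=false, Z=true}.
                  branch 2.2.2.2.2 (add V):
                    × closes — contains both V and !V.
3 branches closed, 3 open.
Each open branch fixes some atoms; the unmentioned ones are free. Counting distinct full assignments: branch {V=false} (X, Y, Z, W) contributes 16 new; branch {V=false, Z=true} (X, Y, W) contributes 0 new; branch {V=false, Z=true} (X, Y, W) contributes 0 new. Total: 16.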